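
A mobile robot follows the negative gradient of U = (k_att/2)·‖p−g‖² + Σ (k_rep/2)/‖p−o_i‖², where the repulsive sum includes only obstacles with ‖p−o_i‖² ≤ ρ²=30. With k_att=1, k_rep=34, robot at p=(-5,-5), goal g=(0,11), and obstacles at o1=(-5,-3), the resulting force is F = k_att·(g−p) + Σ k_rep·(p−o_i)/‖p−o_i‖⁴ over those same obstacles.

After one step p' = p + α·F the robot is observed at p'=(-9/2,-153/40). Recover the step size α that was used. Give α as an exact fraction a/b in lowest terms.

F_att = 1·(g−p) = 1·(5,16) = (5.0000,16.0000)
o1: d²=4 ≤ ρ²=30; F_rep = 34·(0,-2)/4² = (0.0000,-4.2500)
F = F_att + ΣF_rep = (5.0000,11.7500)
Δp = p'−p = (0.5000,1.1750); α = Δx/Fx = (1/2) / (5) = 1/10
check: Δy/Fy = (47/40) / (47/4) = 1/10 ✓

α = 1/10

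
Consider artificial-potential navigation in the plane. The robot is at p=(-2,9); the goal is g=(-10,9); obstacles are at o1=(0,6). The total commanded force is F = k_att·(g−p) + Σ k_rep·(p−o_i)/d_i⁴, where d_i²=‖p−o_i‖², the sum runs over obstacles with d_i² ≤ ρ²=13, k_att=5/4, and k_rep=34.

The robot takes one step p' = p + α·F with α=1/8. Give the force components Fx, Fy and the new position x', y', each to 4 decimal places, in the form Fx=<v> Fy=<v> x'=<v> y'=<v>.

Fx=-10.4024 Fy=0.6036 x'=-3.3003 y'=9.0754

F_att = 5/4·(g−p) = 5/4·(-8,0) = (-10.0000,0.0000)
o1: d²=13 ≤ ρ²=13; F_rep = 34·(-2,3)/13² = (-0.4024,0.6036)
F = F_att + ΣF_rep = (-10.4024,0.6036)
p' = p + 1/8·F = (-3.3003,9.0754)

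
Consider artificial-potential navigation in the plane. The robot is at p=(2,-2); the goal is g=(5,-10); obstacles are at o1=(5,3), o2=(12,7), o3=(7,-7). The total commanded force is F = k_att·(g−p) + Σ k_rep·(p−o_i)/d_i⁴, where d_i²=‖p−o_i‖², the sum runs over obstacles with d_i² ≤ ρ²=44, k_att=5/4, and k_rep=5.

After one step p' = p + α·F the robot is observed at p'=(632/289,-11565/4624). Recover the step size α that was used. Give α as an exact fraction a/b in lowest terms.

α = 1/20

F_att = 5/4·(g−p) = 5/4·(3,-8) = (3.7500,-10.0000)
o1: d²=34 ≤ ρ²=44; F_rep = 5·(-3,-5)/34² = (-0.0130,-0.0216)
o2: d²=181 > ρ²=44 → inactive
o3: d²=50 > ρ²=44 → inactive
F = F_att + ΣF_rep = (3.7370,-10.0216)
Δp = p'−p = (0.1869,-0.5011); α = Δx/Fx = (54/289) / (1080/289) = 1/20
check: Δy/Fy = (-2317/4624) / (-11585/1156) = 1/20 ✓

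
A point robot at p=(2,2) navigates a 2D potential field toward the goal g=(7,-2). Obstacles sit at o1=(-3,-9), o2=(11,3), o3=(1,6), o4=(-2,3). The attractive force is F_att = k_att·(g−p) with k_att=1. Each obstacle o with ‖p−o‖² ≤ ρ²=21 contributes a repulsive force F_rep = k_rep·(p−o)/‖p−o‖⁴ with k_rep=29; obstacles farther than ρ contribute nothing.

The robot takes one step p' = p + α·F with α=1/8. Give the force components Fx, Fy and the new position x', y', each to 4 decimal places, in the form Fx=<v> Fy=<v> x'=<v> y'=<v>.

Fx=5.5017 Fy=-4.5017 x'=2.6877 y'=1.4373

F_att = 1·(g−p) = 1·(5,-4) = (5.0000,-4.0000)
o1: d²=146 > ρ²=21 → inactive
o2: d²=82 > ρ²=21 → inactive
o3: d²=17 ≤ ρ²=21; F_rep = 29·(1,-4)/17² = (0.1003,-0.4014)
o4: d²=17 ≤ ρ²=21; F_rep = 29·(4,-1)/17² = (0.4014,-0.1003)
F = F_att + ΣF_rep = (5.5017,-4.5017)
p' = p + 1/8·F = (2.6877,1.4373)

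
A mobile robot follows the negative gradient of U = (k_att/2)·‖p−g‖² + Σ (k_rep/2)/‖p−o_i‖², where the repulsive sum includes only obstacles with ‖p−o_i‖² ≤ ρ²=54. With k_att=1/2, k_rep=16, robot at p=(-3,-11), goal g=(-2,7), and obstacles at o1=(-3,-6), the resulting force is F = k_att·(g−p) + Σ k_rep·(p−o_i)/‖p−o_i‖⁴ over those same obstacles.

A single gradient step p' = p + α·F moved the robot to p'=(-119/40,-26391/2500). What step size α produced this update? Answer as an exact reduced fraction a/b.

α = 1/20

F_att = 1/2·(g−p) = 1/2·(1,18) = (0.5000,9.0000)
o1: d²=25 ≤ ρ²=54; F_rep = 16·(0,-5)/25² = (0.0000,-0.1280)
F = F_att + ΣF_rep = (0.5000,8.8720)
Δp = p'−p = (0.0250,0.4436); α = Δx/Fx = (1/40) / (1/2) = 1/20
check: Δy/Fy = (1109/2500) / (1109/125) = 1/20 ✓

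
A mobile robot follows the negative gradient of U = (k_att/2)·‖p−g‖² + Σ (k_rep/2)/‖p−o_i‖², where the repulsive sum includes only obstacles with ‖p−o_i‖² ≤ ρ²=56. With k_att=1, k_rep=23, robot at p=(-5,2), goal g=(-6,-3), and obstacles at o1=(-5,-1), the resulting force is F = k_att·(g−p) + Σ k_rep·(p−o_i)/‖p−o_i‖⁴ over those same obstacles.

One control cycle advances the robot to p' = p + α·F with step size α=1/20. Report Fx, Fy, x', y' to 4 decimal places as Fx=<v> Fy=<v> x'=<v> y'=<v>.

Fx=-1.0000 Fy=-4.1481 x'=-5.0500 y'=1.7926

F_att = 1·(g−p) = 1·(-1,-5) = (-1.0000,-5.0000)
o1: d²=9 ≤ ρ²=56; F_rep = 23·(0,3)/9² = (0.0000,0.8519)
F = F_att + ΣF_rep = (-1.0000,-4.1481)
p' = p + 1/20·F = (-5.0500,1.7926)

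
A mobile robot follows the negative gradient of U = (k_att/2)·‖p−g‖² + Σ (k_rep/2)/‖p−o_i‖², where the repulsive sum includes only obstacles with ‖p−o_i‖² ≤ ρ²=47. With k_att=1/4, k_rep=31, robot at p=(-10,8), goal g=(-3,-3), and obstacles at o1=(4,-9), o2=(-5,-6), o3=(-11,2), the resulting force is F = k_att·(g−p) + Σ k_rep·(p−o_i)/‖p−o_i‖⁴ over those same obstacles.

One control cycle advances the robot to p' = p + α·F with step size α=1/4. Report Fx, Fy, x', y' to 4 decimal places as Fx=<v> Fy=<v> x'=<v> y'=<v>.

F_att = 1/4·(g−p) = 1/4·(7,-11) = (1.7500,-2.7500)
o1: d²=485 > ρ²=47 → inactive
o2: d²=221 > ρ²=47 → inactive
o3: d²=37 ≤ ρ²=47; F_rep = 31·(1,6)/37² = (0.0226,0.1359)
F = F_att + ΣF_rep = (1.7726,-2.6141)
p' = p + 1/4·F = (-9.5568,7.3465)

Fx=1.7726 Fy=-2.6141 x'=-9.5568 y'=7.3465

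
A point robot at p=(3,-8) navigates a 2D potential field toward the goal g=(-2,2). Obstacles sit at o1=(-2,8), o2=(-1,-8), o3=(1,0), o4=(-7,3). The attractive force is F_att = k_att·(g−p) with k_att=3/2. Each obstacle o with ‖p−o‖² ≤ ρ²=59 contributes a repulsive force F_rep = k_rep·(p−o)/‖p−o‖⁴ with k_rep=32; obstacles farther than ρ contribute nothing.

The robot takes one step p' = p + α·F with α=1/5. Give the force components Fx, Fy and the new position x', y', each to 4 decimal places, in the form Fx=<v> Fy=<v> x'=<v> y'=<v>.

F_att = 3/2·(g−p) = 3/2·(-5,10) = (-7.5000,15.0000)
o1: d²=281 > ρ²=59 → inactive
o2: d²=16 ≤ ρ²=59; F_rep = 32·(4,0)/16² = (0.5000,0.0000)
o3: d²=68 > ρ²=59 → inactive
o4: d²=221 > ρ²=59 → inactive
F = F_att + ΣF_rep = (-7.0000,15.0000)
p' = p + 1/5·F = (1.6000,-5.0000)

Fx=-7.0000 Fy=15.0000 x'=1.6000 y'=-5.0000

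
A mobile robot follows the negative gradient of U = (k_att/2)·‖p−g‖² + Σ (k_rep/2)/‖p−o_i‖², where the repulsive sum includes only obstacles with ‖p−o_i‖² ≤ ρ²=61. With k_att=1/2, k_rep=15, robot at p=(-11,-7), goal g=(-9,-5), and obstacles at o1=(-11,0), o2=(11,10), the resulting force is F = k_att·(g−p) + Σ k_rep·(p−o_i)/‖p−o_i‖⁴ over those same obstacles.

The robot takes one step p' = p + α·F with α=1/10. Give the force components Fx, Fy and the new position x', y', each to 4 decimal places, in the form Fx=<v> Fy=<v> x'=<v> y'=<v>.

F_att = 1/2·(g−p) = 1/2·(2,2) = (1.0000,1.0000)
o1: d²=49 ≤ ρ²=61; F_rep = 15·(0,-7)/49² = (0.0000,-0.0437)
o2: d²=773 > ρ²=61 → inactive
F = F_att + ΣF_rep = (1.0000,0.9563)
p' = p + 1/10·F = (-10.9000,-6.9044)

Fx=1.0000 Fy=0.9563 x'=-10.9000 y'=-6.9044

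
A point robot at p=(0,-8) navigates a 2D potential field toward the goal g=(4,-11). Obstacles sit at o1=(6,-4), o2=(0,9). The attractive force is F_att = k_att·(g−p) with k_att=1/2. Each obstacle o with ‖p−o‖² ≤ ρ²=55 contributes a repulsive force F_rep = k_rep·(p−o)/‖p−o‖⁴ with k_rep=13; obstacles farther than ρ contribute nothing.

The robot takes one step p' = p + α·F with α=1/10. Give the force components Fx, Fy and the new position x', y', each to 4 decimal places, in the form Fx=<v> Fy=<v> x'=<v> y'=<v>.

Fx=1.9712 Fy=-1.5192 x'=0.1971 y'=-8.1519

F_att = 1/2·(g−p) = 1/2·(4,-3) = (2.0000,-1.5000)
o1: d²=52 ≤ ρ²=55; F_rep = 13·(-6,-4)/52² = (-0.0288,-0.0192)
o2: d²=289 > ρ²=55 → inactive
F = F_att + ΣF_rep = (1.9712,-1.5192)
p' = p + 1/10·F = (0.1971,-8.1519)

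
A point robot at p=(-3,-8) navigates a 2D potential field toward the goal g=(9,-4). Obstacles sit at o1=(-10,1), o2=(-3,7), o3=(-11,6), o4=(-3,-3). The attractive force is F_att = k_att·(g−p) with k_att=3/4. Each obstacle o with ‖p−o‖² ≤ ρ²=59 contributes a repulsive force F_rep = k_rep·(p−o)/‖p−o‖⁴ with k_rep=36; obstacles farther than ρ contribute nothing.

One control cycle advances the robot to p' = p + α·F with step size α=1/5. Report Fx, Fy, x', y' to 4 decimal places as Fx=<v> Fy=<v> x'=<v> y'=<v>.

F_att = 3/4·(g−p) = 3/4·(12,4) = (9.0000,3.0000)
o1: d²=130 > ρ²=59 → inactive
o2: d²=225 > ρ²=59 → inactive
o3: d²=260 > ρ²=59 → inactive
o4: d²=25 ≤ ρ²=59; F_rep = 36·(0,-5)/25² = (0.0000,-0.2880)
F = F_att + ΣF_rep = (9.0000,2.7120)
p' = p + 1/5·F = (-1.2000,-7.4576)

Fx=9.0000 Fy=2.7120 x'=-1.2000 y'=-7.4576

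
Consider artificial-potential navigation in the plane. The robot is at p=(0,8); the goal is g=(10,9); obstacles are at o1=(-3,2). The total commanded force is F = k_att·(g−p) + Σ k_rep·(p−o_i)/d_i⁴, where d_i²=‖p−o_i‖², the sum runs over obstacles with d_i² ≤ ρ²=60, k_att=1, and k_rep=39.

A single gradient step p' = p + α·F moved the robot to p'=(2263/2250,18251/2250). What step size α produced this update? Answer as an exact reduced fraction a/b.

α = 1/10

F_att = 1·(g−p) = 1·(10,1) = (10.0000,1.0000)
o1: d²=45 ≤ ρ²=60; F_rep = 39·(3,6)/45² = (0.0578,0.1156)
F = F_att + ΣF_rep = (10.0578,1.1156)
Δp = p'−p = (1.0058,0.1116); α = Δx/Fx = (2263/2250) / (2263/225) = 1/10
check: Δy/Fy = (251/2250) / (251/225) = 1/10 ✓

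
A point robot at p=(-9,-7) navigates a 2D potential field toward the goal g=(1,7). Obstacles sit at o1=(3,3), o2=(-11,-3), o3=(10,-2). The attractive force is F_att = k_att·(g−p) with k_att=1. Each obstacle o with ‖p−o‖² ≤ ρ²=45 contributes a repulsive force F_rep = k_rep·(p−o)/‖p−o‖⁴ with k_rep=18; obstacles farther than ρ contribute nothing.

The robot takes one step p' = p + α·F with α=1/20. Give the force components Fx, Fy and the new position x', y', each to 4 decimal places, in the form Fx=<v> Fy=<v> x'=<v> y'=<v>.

Fx=10.0900 Fy=13.8200 x'=-8.4955 y'=-6.3090

F_att = 1·(g−p) = 1·(10,14) = (10.0000,14.0000)
o1: d²=244 > ρ²=45 → inactive
o2: d²=20 ≤ ρ²=45; F_rep = 18·(2,-4)/20² = (0.0900,-0.1800)
o3: d²=386 > ρ²=45 → inactive
F = F_att + ΣF_rep = (10.0900,13.8200)
p' = p + 1/20·F = (-8.4955,-6.3090)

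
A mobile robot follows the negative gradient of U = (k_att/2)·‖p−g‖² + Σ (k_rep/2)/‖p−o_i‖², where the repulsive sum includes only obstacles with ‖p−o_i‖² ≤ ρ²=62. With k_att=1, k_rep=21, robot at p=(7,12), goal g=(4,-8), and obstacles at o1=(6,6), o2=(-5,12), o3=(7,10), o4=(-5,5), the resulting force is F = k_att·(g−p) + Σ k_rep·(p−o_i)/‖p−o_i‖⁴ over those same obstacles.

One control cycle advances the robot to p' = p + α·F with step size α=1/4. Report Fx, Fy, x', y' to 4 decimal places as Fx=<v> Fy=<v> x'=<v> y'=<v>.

F_att = 1·(g−p) = 1·(-3,-20) = (-3.0000,-20.0000)
o1: d²=37 ≤ ρ²=62; F_rep = 21·(1,6)/37² = (0.0153,0.0920)
o2: d²=144 > ρ²=62 → inactive
o3: d²=4 ≤ ρ²=62; F_rep = 21·(0,2)/4² = (0.0000,2.6250)
o4: d²=193 > ρ²=62 → inactive
F = F_att + ΣF_rep = (-2.9847,-17.2830)
p' = p + 1/4·F = (6.2538,7.6793)

Fx=-2.9847 Fy=-17.2830 x'=6.2538 y'=7.6793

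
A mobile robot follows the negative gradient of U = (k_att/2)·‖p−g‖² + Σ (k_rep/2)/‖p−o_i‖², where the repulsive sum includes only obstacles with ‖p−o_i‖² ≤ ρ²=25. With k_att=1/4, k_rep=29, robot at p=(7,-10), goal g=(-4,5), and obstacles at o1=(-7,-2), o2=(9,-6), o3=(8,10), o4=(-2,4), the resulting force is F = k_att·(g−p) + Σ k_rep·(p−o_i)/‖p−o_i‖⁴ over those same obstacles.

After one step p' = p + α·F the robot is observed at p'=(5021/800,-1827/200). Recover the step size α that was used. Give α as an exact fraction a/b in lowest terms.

α = 1/4

F_att = 1/4·(g−p) = 1/4·(-11,15) = (-2.7500,3.7500)
o1: d²=260 > ρ²=25 → inactive
o2: d²=20 ≤ ρ²=25; F_rep = 29·(-2,-4)/20² = (-0.1450,-0.2900)
o3: d²=401 > ρ²=25 → inactive
o4: d²=277 > ρ²=25 → inactive
F = F_att + ΣF_rep = (-2.8950,3.4600)
Δp = p'−p = (-0.7238,0.8650); α = Δx/Fx = (-579/800) / (-579/200) = 1/4
check: Δy/Fy = (173/200) / (173/50) = 1/4 ✓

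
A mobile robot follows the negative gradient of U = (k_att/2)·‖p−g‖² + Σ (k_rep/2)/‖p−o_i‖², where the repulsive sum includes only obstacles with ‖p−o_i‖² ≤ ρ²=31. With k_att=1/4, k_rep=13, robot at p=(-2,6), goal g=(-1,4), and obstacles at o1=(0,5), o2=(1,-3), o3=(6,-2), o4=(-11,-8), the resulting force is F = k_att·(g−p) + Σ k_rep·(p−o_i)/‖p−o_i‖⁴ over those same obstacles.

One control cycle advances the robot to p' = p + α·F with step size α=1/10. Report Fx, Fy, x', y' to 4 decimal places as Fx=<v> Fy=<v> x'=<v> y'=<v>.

Fx=-0.7900 Fy=0.0200 x'=-2.0790 y'=6.0020

F_att = 1/4·(g−p) = 1/4·(1,-2) = (0.2500,-0.5000)
o1: d²=5 ≤ ρ²=31; F_rep = 13·(-2,1)/5² = (-1.0400,0.5200)
o2: d²=90 > ρ²=31 → inactive
o3: d²=128 > ρ²=31 → inactive
o4: d²=277 > ρ²=31 → inactive
F = F_att + ΣF_rep = (-0.7900,0.0200)
p' = p + 1/10·F = (-2.0790,6.0020)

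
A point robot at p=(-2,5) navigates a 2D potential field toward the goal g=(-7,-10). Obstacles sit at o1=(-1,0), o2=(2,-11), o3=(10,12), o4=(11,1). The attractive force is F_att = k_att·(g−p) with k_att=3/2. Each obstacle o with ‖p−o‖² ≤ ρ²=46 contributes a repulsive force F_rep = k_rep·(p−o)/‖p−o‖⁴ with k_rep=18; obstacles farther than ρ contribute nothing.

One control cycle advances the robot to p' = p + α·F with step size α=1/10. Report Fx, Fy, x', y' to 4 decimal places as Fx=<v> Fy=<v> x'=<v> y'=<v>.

Fx=-7.5266 Fy=-22.3669 x'=-2.7527 y'=2.7633

F_att = 3/2·(g−p) = 3/2·(-5,-15) = (-7.5000,-22.5000)
o1: d²=26 ≤ ρ²=46; F_rep = 18·(-1,5)/26² = (-0.0266,0.1331)
o2: d²=272 > ρ²=46 → inactive
o3: d²=193 > ρ²=46 → inactive
o4: d²=185 > ρ²=46 → inactive
F = F_att + ΣF_rep = (-7.5266,-22.3669)
p' = p + 1/10·F = (-2.7527,2.7633)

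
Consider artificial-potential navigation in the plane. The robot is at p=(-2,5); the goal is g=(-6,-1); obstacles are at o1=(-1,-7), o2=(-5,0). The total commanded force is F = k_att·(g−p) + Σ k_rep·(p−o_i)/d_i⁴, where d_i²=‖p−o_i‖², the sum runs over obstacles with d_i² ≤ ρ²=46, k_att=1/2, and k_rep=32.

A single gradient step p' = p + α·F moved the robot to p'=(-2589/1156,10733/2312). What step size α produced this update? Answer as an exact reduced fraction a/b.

F_att = 1/2·(g−p) = 1/2·(-4,-6) = (-2.0000,-3.0000)
o1: d²=145 > ρ²=46 → inactive
o2: d²=34 ≤ ρ²=46; F_rep = 32·(3,5)/34² = (0.0830,0.1384)
F = F_att + ΣF_rep = (-1.9170,-2.8616)
Δp = p'−p = (-0.2396,-0.3577); α = Δx/Fx = (-277/1156) / (-554/289) = 1/8
check: Δy/Fy = (-827/2312) / (-827/289) = 1/8 ✓

α = 1/8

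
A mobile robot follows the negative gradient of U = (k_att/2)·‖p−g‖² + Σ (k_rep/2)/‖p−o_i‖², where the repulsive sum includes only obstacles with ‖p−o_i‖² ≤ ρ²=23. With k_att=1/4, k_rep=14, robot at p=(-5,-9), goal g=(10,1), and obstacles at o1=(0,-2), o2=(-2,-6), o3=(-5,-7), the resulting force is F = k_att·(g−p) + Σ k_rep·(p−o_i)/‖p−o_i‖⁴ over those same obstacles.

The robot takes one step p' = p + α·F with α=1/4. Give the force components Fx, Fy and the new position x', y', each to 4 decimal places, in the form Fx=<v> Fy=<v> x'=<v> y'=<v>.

Fx=3.6204 Fy=0.6204 x'=-4.0949 y'=-8.8449

F_att = 1/4·(g−p) = 1/4·(15,10) = (3.7500,2.5000)
o1: d²=74 > ρ²=23 → inactive
o2: d²=18 ≤ ρ²=23; F_rep = 14·(-3,-3)/18² = (-0.1296,-0.1296)
o3: d²=4 ≤ ρ²=23; F_rep = 14·(0,-2)/4² = (0.0000,-1.7500)
F = F_att + ΣF_rep = (3.6204,0.6204)
p' = p + 1/4·F = (-4.0949,-8.8449)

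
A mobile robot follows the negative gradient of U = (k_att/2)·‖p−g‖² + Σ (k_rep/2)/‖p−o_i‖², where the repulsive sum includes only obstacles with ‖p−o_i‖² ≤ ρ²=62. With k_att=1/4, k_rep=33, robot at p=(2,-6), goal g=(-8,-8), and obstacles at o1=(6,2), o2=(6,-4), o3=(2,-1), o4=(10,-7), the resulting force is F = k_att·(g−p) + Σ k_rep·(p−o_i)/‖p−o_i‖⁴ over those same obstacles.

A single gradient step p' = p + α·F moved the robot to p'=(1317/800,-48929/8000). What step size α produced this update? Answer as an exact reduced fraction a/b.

F_att = 1/4·(g−p) = 1/4·(-10,-2) = (-2.5000,-0.5000)
o1: d²=80 > ρ²=62 → inactive
o2: d²=20 ≤ ρ²=62; F_rep = 33·(-4,-2)/20² = (-0.3300,-0.1650)
o3: d²=25 ≤ ρ²=62; F_rep = 33·(0,-5)/25² = (0.0000,-0.2640)
o4: d²=65 > ρ²=62 → inactive
F = F_att + ΣF_rep = (-2.8300,-0.9290)
Δp = p'−p = (-0.3538,-0.1161); α = Δx/Fx = (-283/800) / (-283/100) = 1/8
check: Δy/Fy = (-929/8000) / (-929/1000) = 1/8 ✓

α = 1/8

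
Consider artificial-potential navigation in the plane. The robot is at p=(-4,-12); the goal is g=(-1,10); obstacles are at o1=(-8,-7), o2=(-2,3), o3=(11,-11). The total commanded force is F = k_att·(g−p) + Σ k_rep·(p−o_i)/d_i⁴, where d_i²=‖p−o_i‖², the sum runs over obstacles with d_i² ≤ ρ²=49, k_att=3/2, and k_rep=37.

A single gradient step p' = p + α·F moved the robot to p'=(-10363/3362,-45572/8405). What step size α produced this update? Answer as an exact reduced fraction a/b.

F_att = 3/2·(g−p) = 3/2·(3,22) = (4.5000,33.0000)
o1: d²=41 ≤ ρ²=49; F_rep = 37·(4,-5)/41² = (0.0880,-0.1101)
o2: d²=229 > ρ²=49 → inactive
o3: d²=226 > ρ²=49 → inactive
F = F_att + ΣF_rep = (4.5880,32.8899)
Δp = p'−p = (0.9176,6.5780); α = Δx/Fx = (3085/3362) / (15425/3362) = 1/5
check: Δy/Fy = (55288/8405) / (55288/1681) = 1/5 ✓

α = 1/5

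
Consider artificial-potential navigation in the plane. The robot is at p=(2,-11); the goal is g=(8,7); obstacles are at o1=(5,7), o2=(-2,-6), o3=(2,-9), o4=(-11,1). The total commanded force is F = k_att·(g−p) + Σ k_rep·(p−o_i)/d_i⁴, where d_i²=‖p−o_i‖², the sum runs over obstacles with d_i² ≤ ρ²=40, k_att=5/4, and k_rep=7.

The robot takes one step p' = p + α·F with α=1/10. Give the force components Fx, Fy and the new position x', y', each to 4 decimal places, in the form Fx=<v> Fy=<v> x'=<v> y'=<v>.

F_att = 5/4·(g−p) = 5/4·(6,18) = (7.5000,22.5000)
o1: d²=333 > ρ²=40 → inactive
o2: d²=41 > ρ²=40 → inactive
o3: d²=4 ≤ ρ²=40; F_rep = 7·(0,-2)/4² = (0.0000,-0.8750)
o4: d²=313 > ρ²=40 → inactive
F = F_att + ΣF_rep = (7.5000,21.6250)
p' = p + 1/10·F = (2.7500,-8.8375)

Fx=7.5000 Fy=21.6250 x'=2.7500 y'=-8.8375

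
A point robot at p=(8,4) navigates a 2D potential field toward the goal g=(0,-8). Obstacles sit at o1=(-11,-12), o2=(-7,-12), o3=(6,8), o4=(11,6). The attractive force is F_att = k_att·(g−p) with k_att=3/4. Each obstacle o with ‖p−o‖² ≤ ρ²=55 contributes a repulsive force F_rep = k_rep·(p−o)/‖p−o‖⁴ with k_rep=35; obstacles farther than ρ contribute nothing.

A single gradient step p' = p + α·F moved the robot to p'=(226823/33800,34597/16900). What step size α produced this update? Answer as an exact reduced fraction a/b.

α = 1/5

F_att = 3/4·(g−p) = 3/4·(-8,-12) = (-6.0000,-9.0000)
o1: d²=617 > ρ²=55 → inactive
o2: d²=481 > ρ²=55 → inactive
o3: d²=20 ≤ ρ²=55; F_rep = 35·(2,-4)/20² = (0.1750,-0.3500)
o4: d²=13 ≤ ρ²=55; F_rep = 35·(-3,-2)/13² = (-0.6213,-0.4142)
F = F_att + ΣF_rep = (-6.4463,-9.7642)
Δp = p'−p = (-1.2893,-1.9528); α = Δx/Fx = (-43577/33800) / (-43577/6760) = 1/5
check: Δy/Fy = (-33003/16900) / (-33003/3380) = 1/5 ✓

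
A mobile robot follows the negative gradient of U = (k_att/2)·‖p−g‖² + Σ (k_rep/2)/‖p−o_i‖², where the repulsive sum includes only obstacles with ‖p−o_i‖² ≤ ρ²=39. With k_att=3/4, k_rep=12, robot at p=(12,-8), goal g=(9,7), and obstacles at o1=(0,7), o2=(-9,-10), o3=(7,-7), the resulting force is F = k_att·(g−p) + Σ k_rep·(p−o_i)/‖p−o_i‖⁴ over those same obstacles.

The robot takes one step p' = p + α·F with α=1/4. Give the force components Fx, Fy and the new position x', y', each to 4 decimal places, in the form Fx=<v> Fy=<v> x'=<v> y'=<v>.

F_att = 3/4·(g−p) = 3/4·(-3,15) = (-2.2500,11.2500)
o1: d²=369 > ρ²=39 → inactive
o2: d²=445 > ρ²=39 → inactive
o3: d²=26 ≤ ρ²=39; F_rep = 12·(5,-1)/26² = (0.0888,-0.0178)
F = F_att + ΣF_rep = (-2.1612,11.2322)
p' = p + 1/4·F = (11.4597,-5.1919)

Fx=-2.1612 Fy=11.2322 x'=11.4597 y'=-5.1919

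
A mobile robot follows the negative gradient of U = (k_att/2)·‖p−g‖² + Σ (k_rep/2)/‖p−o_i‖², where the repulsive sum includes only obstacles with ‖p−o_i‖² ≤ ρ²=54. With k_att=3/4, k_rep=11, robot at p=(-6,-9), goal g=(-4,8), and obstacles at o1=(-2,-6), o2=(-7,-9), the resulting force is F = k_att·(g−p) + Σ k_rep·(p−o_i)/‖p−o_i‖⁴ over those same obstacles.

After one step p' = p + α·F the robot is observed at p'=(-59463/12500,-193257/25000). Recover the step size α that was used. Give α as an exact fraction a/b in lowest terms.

α = 1/10

F_att = 3/4·(g−p) = 3/4·(2,17) = (1.5000,12.7500)
o1: d²=25 ≤ ρ²=54; F_rep = 11·(-4,-3)/25² = (-0.0704,-0.0528)
o2: d²=1 ≤ ρ²=54; F_rep = 11·(1,0)/1² = (11.0000,0.0000)
F = F_att + ΣF_rep = (12.4296,12.6972)
Δp = p'−p = (1.2430,1.2697); α = Δx/Fx = (15537/12500) / (15537/1250) = 1/10
check: Δy/Fy = (31743/25000) / (31743/2500) = 1/10 ✓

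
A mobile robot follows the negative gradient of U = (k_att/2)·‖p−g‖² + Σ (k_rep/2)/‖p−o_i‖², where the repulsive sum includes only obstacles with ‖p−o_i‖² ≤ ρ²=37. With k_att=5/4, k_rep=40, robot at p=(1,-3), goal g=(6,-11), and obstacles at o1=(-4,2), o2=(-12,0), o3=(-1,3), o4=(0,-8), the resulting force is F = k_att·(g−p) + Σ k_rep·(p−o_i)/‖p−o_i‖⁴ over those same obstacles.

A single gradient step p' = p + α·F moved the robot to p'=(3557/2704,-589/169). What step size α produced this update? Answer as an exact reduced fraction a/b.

α = 1/20

F_att = 5/4·(g−p) = 5/4·(5,-8) = (6.2500,-10.0000)
o1: d²=50 > ρ²=37 → inactive
o2: d²=178 > ρ²=37 → inactive
o3: d²=40 > ρ²=37 → inactive
o4: d²=26 ≤ ρ²=37; F_rep = 40·(1,5)/26² = (0.0592,0.2959)
F = F_att + ΣF_rep = (6.3092,-9.7041)
Δp = p'−p = (0.3155,-0.4852); α = Δx/Fx = (853/2704) / (4265/676) = 1/20
check: Δy/Fy = (-82/169) / (-1640/169) = 1/20 ✓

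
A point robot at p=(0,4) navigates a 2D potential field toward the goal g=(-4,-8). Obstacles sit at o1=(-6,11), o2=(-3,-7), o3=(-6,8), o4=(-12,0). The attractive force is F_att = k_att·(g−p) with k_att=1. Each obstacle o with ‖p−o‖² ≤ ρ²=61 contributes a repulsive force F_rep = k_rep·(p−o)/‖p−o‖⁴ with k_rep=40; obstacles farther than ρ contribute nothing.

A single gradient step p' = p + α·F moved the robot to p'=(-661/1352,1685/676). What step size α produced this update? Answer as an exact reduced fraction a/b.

F_att = 1·(g−p) = 1·(-4,-12) = (-4.0000,-12.0000)
o1: d²=85 > ρ²=61 → inactive
o2: d²=130 > ρ²=61 → inactive
o3: d²=52 ≤ ρ²=61; F_rep = 40·(6,-4)/52² = (0.0888,-0.0592)
o4: d²=160 > ρ²=61 → inactive
F = F_att + ΣF_rep = (-3.9112,-12.0592)
Δp = p'−p = (-0.4889,-1.5074); α = Δx/Fx = (-661/1352) / (-661/169) = 1/8
check: Δy/Fy = (-1019/676) / (-2038/169) = 1/8 ✓

α = 1/8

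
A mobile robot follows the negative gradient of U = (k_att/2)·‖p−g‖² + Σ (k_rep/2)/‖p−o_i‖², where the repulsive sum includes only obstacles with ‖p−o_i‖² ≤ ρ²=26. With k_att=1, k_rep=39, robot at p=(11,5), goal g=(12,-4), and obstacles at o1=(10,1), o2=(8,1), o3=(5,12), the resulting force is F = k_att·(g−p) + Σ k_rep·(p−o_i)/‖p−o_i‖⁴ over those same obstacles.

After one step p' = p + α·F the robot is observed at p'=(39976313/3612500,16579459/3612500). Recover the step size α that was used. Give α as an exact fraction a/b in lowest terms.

F_att = 1·(g−p) = 1·(1,-9) = (1.0000,-9.0000)
o1: d²=17 ≤ ρ²=26; F_rep = 39·(1,4)/17² = (0.1349,0.5398)
o2: d²=25 ≤ ρ²=26; F_rep = 39·(3,4)/25² = (0.1872,0.2496)
o3: d²=85 > ρ²=26 → inactive
F = F_att + ΣF_rep = (1.3221,-8.2106)
Δp = p'−p = (0.0661,-0.4105); α = Δx/Fx = (238813/3612500) / (238813/180625) = 1/20
check: Δy/Fy = (-1483041/3612500) / (-1483041/180625) = 1/20 ✓

α = 1/20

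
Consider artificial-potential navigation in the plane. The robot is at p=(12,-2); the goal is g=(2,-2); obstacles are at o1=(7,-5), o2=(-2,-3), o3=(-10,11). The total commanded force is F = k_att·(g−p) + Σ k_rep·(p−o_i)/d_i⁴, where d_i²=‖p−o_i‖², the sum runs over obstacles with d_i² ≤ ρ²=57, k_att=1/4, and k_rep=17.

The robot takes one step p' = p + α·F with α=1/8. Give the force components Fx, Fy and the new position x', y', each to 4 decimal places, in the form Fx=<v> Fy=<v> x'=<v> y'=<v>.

Fx=-2.4265 Fy=0.0441 x'=11.6967 y'=-1.9945

F_att = 1/4·(g−p) = 1/4·(-10,0) = (-2.5000,0.0000)
o1: d²=34 ≤ ρ²=57; F_rep = 17·(5,3)/34² = (0.0735,0.0441)
o2: d²=197 > ρ²=57 → inactive
o3: d²=653 > ρ²=57 → inactive
F = F_att + ΣF_rep = (-2.4265,0.0441)
p' = p + 1/8·F = (11.6967,-1.9945)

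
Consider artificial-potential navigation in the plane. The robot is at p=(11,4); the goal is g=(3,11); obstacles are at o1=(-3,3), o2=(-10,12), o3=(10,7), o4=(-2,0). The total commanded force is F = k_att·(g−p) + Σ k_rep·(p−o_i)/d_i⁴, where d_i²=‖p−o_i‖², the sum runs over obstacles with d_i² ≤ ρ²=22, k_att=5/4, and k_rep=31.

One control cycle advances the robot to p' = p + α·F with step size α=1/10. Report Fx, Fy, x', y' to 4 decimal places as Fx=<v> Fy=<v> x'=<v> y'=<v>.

Fx=-9.6900 Fy=7.8200 x'=10.0310 y'=4.7820

F_att = 5/4·(g−p) = 5/4·(-8,7) = (-10.0000,8.7500)
o1: d²=197 > ρ²=22 → inactive
o2: d²=505 > ρ²=22 → inactive
o3: d²=10 ≤ ρ²=22; F_rep = 31·(1,-3)/10² = (0.3100,-0.9300)
o4: d²=185 > ρ²=22 → inactive
F = F_att + ΣF_rep = (-9.6900,7.8200)
p' = p + 1/10·F = (10.0310,4.7820)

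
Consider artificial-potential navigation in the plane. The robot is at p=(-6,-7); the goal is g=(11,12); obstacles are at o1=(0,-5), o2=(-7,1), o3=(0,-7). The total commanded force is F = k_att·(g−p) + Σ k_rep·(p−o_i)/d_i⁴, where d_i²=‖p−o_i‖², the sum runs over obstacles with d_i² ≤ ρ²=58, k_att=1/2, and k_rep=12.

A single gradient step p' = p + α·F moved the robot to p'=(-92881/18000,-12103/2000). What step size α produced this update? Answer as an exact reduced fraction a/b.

F_att = 1/2·(g−p) = 1/2·(17,19) = (8.5000,9.5000)
o1: d²=40 ≤ ρ²=58; F_rep = 12·(-6,-2)/40² = (-0.0450,-0.0150)
o2: d²=65 > ρ²=58 → inactive
o3: d²=36 ≤ ρ²=58; F_rep = 12·(-6,0)/36² = (-0.0556,0.0000)
F = F_att + ΣF_rep = (8.3994,9.4850)
Δp = p'−p = (0.8399,0.9485); α = Δx/Fx = (15119/18000) / (15119/1800) = 1/10
check: Δy/Fy = (1897/2000) / (1897/200) = 1/10 ✓

α = 1/10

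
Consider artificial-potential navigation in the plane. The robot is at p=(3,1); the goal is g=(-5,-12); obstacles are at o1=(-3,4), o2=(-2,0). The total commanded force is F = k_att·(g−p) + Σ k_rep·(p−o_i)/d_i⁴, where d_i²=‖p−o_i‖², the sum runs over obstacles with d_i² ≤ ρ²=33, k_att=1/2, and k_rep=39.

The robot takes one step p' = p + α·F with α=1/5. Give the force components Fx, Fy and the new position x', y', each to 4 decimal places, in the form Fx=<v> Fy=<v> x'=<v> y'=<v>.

F_att = 1/2·(g−p) = 1/2·(-8,-13) = (-4.0000,-6.5000)
o1: d²=45 > ρ²=33 → inactive
o2: d²=26 ≤ ρ²=33; F_rep = 39·(5,1)/26² = (0.2885,0.0577)
F = F_att + ΣF_rep = (-3.7115,-6.4423)
p' = p + 1/5·F = (2.2577,-0.2885)

Fx=-3.7115 Fy=-6.4423 x'=2.2577 y'=-0.2885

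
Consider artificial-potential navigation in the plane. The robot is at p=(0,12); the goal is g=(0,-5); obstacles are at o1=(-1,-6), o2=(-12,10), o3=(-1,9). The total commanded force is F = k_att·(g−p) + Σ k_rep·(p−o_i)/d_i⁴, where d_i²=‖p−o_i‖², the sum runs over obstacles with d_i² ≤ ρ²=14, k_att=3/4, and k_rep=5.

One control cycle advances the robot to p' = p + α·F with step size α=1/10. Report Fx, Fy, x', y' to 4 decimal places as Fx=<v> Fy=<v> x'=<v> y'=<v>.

F_att = 3/4·(g−p) = 3/4·(0,-17) = (0.0000,-12.7500)
o1: d²=325 > ρ²=14 → inactive
o2: d²=148 > ρ²=14 → inactive
o3: d²=10 ≤ ρ²=14; F_rep = 5·(1,3)/10² = (0.0500,0.1500)
F = F_att + ΣF_rep = (0.0500,-12.6000)
p' = p + 1/10·F = (0.0050,10.7400)

Fx=0.0500 Fy=-12.6000 x'=0.0050 y'=10.7400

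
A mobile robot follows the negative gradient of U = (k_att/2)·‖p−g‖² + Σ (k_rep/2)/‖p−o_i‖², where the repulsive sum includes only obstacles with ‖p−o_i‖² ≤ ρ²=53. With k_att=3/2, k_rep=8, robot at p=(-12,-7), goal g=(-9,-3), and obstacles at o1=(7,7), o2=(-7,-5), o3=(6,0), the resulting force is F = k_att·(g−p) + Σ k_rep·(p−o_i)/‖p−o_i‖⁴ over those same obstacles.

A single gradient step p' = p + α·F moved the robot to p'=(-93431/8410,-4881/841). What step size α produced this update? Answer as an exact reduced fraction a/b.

F_att = 3/2·(g−p) = 3/2·(3,4) = (4.5000,6.0000)
o1: d²=557 > ρ²=53 → inactive
o2: d²=29 ≤ ρ²=53; F_rep = 8·(-5,-2)/29² = (-0.0476,-0.0190)
o3: d²=373 > ρ²=53 → inactive
F = F_att + ΣF_rep = (4.4524,5.9810)
Δp = p'−p = (0.8905,1.1962); α = Δx/Fx = (7489/8410) / (7489/1682) = 1/5
check: Δy/Fy = (1006/841) / (5030/841) = 1/5 ✓

α = 1/5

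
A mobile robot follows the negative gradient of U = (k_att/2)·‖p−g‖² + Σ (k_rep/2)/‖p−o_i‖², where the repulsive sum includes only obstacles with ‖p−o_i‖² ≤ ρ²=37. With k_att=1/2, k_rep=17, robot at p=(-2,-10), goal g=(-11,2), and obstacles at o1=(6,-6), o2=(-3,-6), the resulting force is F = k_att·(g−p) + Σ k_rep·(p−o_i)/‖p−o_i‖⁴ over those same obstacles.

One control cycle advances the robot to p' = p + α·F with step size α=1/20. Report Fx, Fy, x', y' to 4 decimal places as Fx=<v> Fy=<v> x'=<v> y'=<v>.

F_att = 1/2·(g−p) = 1/2·(-9,12) = (-4.5000,6.0000)
o1: d²=80 > ρ²=37 → inactive
o2: d²=17 ≤ ρ²=37; F_rep = 17·(1,-4)/17² = (0.0588,-0.2353)
F = F_att + ΣF_rep = (-4.4412,5.7647)
p' = p + 1/20·F = (-2.2221,-9.7118)

Fx=-4.4412 Fy=5.7647 x'=-2.2221 y'=-9.7118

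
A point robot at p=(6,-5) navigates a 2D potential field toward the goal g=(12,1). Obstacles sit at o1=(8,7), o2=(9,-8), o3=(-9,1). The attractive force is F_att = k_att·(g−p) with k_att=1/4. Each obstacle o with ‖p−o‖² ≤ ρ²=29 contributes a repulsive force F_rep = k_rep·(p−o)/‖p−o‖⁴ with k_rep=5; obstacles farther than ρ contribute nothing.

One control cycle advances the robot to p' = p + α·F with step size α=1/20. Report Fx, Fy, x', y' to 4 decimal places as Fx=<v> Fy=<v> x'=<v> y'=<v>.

Fx=1.4537 Fy=1.5463 x'=6.0727 y'=-4.9227

F_att = 1/4·(g−p) = 1/4·(6,6) = (1.5000,1.5000)
o1: d²=148 > ρ²=29 → inactive
o2: d²=18 ≤ ρ²=29; F_rep = 5·(-3,3)/18² = (-0.0463,0.0463)
o3: d²=261 > ρ²=29 → inactive
F = F_att + ΣF_rep = (1.4537,1.5463)
p' = p + 1/20·F = (6.0727,-4.9227)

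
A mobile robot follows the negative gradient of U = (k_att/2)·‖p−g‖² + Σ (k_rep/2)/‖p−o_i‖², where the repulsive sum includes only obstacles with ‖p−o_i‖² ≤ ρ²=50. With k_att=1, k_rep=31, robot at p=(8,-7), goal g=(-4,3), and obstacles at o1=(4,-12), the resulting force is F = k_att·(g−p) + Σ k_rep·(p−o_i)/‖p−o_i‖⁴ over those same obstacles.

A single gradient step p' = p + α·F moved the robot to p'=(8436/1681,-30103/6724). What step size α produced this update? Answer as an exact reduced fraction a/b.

α = 1/4

F_att = 1·(g−p) = 1·(-12,10) = (-12.0000,10.0000)
o1: d²=41 ≤ ρ²=50; F_rep = 31·(4,5)/41² = (0.0738,0.0922)
F = F_att + ΣF_rep = (-11.9262,10.0922)
Δp = p'−p = (-2.9816,2.5231); α = Δx/Fx = (-5012/1681) / (-20048/1681) = 1/4
check: Δy/Fy = (16965/6724) / (16965/1681) = 1/4 ✓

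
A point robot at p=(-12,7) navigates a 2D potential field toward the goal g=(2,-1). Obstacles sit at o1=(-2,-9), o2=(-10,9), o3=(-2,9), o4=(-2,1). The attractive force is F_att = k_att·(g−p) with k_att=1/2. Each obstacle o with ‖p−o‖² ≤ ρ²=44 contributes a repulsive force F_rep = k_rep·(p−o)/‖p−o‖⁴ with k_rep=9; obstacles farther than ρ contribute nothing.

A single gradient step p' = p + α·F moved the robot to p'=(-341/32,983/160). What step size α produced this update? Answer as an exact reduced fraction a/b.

α = 1/5

F_att = 1/2·(g−p) = 1/2·(14,-8) = (7.0000,-4.0000)
o1: d²=356 > ρ²=44 → inactive
o2: d²=8 ≤ ρ²=44; F_rep = 9·(-2,-2)/8² = (-0.2812,-0.2812)
o3: d²=104 > ρ²=44 → inactive
o4: d²=136 > ρ²=44 → inactive
F = F_att + ΣF_rep = (6.7188,-4.2812)
Δp = p'−p = (1.3438,-0.8562); α = Δx/Fx = (43/32) / (215/32) = 1/5
check: Δy/Fy = (-137/160) / (-137/32) = 1/5 ✓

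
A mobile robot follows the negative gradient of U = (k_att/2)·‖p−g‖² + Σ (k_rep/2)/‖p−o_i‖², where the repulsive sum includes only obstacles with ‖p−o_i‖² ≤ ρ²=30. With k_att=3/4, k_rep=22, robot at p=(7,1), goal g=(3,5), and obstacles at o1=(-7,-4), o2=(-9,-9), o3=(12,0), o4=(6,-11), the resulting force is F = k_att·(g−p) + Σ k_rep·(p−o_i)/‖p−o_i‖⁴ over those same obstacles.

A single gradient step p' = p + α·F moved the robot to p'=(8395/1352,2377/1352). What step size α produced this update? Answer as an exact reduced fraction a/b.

F_att = 3/4·(g−p) = 3/4·(-4,4) = (-3.0000,3.0000)
o1: d²=221 > ρ²=30 → inactive
o2: d²=356 > ρ²=30 → inactive
o3: d²=26 ≤ ρ²=30; F_rep = 22·(-5,1)/26² = (-0.1627,0.0325)
o4: d²=145 > ρ²=30 → inactive
F = F_att + ΣF_rep = (-3.1627,3.0325)
Δp = p'−p = (-0.7907,0.7581); α = Δx/Fx = (-1069/1352) / (-1069/338) = 1/4
check: Δy/Fy = (1025/1352) / (1025/338) = 1/4 ✓

α = 1/4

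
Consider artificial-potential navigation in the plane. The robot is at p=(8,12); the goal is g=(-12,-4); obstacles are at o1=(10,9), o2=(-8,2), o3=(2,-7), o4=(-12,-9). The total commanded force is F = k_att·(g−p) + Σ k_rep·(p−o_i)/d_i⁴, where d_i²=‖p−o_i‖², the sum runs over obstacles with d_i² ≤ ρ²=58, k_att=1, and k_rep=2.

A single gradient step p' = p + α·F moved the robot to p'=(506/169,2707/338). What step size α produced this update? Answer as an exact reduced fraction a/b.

α = 1/4

F_att = 1·(g−p) = 1·(-20,-16) = (-20.0000,-16.0000)
o1: d²=13 ≤ ρ²=58; F_rep = 2·(-2,3)/13² = (-0.0237,0.0355)
o2: d²=356 > ρ²=58 → inactive
o3: d²=397 > ρ²=58 → inactive
o4: d²=841 > ρ²=58 → inactive
F = F_att + ΣF_rep = (-20.0237,-15.9645)
Δp = p'−p = (-5.0059,-3.9911); α = Δx/Fx = (-846/169) / (-3384/169) = 1/4
check: Δy/Fy = (-1349/338) / (-2698/169) = 1/4 ✓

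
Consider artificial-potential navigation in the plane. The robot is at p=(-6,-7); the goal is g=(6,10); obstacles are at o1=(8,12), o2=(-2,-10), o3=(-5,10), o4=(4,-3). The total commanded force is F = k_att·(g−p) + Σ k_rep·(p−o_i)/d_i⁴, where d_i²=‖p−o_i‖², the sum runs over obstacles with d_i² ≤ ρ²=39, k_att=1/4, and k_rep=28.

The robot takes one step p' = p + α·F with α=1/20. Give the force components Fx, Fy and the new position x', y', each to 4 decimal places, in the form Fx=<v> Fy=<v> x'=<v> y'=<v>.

Fx=2.8208 Fy=4.3844 x'=-5.8590 y'=-6.7808

F_att = 1/4·(g−p) = 1/4·(12,17) = (3.0000,4.2500)
o1: d²=557 > ρ²=39 → inactive
o2: d²=25 ≤ ρ²=39; F_rep = 28·(-4,3)/25² = (-0.1792,0.1344)
o3: d²=290 > ρ²=39 → inactive
o4: d²=116 > ρ²=39 → inactive
F = F_att + ΣF_rep = (2.8208,4.3844)
p' = p + 1/20·F = (-5.8590,-6.7808)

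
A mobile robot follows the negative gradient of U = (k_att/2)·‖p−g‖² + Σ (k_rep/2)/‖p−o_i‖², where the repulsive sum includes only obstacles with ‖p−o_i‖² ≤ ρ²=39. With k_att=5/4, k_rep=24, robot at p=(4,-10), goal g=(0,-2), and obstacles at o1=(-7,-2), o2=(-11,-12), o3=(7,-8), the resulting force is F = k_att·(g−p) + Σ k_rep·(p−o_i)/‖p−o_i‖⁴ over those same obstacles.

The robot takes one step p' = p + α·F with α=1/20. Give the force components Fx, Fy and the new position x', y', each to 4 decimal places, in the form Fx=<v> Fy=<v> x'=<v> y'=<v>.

Fx=-5.4260 Fy=9.7160 x'=3.7287 y'=-9.5142

F_att = 5/4·(g−p) = 5/4·(-4,8) = (-5.0000,10.0000)
o1: d²=185 > ρ²=39 → inactive
o2: d²=229 > ρ²=39 → inactive
o3: d²=13 ≤ ρ²=39; F_rep = 24·(-3,-2)/13² = (-0.4260,-0.2840)
F = F_att + ΣF_rep = (-5.4260,9.7160)
p' = p + 1/20·F = (3.7287,-9.5142)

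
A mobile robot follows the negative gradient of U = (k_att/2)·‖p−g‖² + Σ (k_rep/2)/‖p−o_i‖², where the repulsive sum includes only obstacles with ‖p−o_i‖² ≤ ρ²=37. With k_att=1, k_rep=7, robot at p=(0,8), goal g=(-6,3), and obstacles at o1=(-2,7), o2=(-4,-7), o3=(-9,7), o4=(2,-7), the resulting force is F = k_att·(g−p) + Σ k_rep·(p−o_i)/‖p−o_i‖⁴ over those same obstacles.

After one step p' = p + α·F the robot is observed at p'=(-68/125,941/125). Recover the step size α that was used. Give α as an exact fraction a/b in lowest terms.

F_att = 1·(g−p) = 1·(-6,-5) = (-6.0000,-5.0000)
o1: d²=5 ≤ ρ²=37; F_rep = 7·(2,1)/5² = (0.5600,0.2800)
o2: d²=241 > ρ²=37 → inactive
o3: d²=82 > ρ²=37 → inactive
o4: d²=229 > ρ²=37 → inactive
F = F_att + ΣF_rep = (-5.4400,-4.7200)
Δp = p'−p = (-0.5440,-0.4720); α = Δx/Fx = (-68/125) / (-136/25) = 1/10
check: Δy/Fy = (-59/125) / (-118/25) = 1/10 ✓

α = 1/10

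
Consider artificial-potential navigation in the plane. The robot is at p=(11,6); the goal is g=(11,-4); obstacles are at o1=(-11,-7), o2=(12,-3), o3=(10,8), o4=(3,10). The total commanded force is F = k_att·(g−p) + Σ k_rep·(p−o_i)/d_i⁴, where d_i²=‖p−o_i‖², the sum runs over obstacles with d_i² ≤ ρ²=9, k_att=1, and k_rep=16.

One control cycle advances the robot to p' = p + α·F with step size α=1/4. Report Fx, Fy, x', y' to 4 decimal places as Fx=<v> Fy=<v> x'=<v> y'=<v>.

F_att = 1·(g−p) = 1·(0,-10) = (0.0000,-10.0000)
o1: d²=653 > ρ²=9 → inactive
o2: d²=82 > ρ²=9 → inactive
o3: d²=5 ≤ ρ²=9; F_rep = 16·(1,-2)/5² = (0.6400,-1.2800)
o4: d²=80 > ρ²=9 → inactive
F = F_att + ΣF_rep = (0.6400,-11.2800)
p' = p + 1/4·F = (11.1600,3.1800)

Fx=0.6400 Fy=-11.2800 x'=11.1600 y'=3.1800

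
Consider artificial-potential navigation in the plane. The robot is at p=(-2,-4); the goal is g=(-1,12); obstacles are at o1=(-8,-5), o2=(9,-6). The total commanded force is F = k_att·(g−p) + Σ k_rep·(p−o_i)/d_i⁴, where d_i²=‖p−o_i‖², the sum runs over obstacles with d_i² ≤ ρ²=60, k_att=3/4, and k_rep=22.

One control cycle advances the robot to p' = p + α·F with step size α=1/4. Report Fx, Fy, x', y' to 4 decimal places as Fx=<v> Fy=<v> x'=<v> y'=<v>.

Fx=0.8464 Fy=12.0161 x'=-1.7884 y'=-0.9960

F_att = 3/4·(g−p) = 3/4·(1,16) = (0.7500,12.0000)
o1: d²=37 ≤ ρ²=60; F_rep = 22·(6,1)/37² = (0.0964,0.0161)
o2: d²=125 > ρ²=60 → inactive
F = F_att + ΣF_rep = (0.8464,12.0161)
p' = p + 1/4·F = (-1.7884,-0.9960)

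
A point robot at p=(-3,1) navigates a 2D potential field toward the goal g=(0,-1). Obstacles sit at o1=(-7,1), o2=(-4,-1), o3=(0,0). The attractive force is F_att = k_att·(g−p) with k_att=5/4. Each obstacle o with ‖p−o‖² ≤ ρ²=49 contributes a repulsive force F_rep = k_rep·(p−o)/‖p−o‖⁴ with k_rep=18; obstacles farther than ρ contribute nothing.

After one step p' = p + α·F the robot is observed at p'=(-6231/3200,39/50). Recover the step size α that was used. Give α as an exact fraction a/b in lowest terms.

α = 1/4

F_att = 5/4·(g−p) = 5/4·(3,-2) = (3.7500,-2.5000)
o1: d²=16 ≤ ρ²=49; F_rep = 18·(4,0)/16² = (0.2812,0.0000)
o2: d²=5 ≤ ρ²=49; F_rep = 18·(1,2)/5² = (0.7200,1.4400)
o3: d²=10 ≤ ρ²=49; F_rep = 18·(-3,1)/10² = (-0.5400,0.1800)
F = F_att + ΣF_rep = (4.2112,-0.8800)
Δp = p'−p = (1.0528,-0.2200); α = Δx/Fx = (3369/3200) / (3369/800) = 1/4
check: Δy/Fy = (-11/50) / (-22/25) = 1/4 ✓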